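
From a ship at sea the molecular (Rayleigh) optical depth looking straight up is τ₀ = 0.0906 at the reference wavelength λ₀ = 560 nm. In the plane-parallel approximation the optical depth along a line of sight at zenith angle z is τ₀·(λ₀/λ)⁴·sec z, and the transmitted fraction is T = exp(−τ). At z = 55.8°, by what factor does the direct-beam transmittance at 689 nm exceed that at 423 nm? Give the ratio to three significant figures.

1.53

Airmass: sec 55.8° = 1.7791.
τ(689 nm) = 0.0906 × (560/689)⁴ × 1.7791 = 0.0906 × 0.4364 × 1.7791 = 0.0703.
τ(423 nm) = 0.0906 × (560/423)⁴ × 1.7791 = 0.0906 × 3.0718 × 1.7791 = 0.4951.
T(689)/T(423) = exp(τ_B − τ_A) = exp(0.4248) = 1.5293.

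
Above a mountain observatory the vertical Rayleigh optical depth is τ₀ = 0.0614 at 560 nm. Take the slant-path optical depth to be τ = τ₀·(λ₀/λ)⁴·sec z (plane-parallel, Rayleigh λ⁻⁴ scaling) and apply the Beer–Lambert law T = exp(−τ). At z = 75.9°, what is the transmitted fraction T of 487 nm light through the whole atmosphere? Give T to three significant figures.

sec 75.9° = 4.1048.
τ = 0.0614 × (560/487)⁴ × 4.1048 = 0.0614 × 1.7484 × 4.1048 = 0.4407.
T = exp(−0.4407) = 0.6436.

0.644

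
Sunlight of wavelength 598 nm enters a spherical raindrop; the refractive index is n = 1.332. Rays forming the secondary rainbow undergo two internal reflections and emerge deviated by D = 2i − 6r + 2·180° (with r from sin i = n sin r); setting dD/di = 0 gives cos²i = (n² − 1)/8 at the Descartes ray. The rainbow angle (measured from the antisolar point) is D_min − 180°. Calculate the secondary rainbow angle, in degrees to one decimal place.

50.6°

cos²i = (1.77422 − 1)/8 = 0.09678; i = arccos(0.31109) = 71.875°.
sin r = sin 71.875°/1.332 = 0.71350; r = 45.520°.
D_min = 2·71.875° − 6·45.520° + 360° = 230.628°.
Rainbow angle = D_min − 180° = 50.628°.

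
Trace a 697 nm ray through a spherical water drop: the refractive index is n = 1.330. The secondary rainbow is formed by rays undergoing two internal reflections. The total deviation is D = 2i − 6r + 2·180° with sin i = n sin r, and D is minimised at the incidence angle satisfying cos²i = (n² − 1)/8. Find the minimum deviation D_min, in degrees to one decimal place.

230.1°

cos²i = (1.76890 − 1)/8 = 0.09611; i = arccos(0.31002) = 71.940°.
sin r = sin 71.940°/1.330 = 0.71483; r = 45.630°.
D_min = 2·71.940° − 6·45.630° + 360° = 230.101°.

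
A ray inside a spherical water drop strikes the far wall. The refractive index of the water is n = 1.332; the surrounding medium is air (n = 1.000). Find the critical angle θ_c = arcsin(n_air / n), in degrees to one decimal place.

sin θ_c = n_air / n = 1.000 / 1.332 = 0.7508.
θ_c = arcsin(0.7508) = 48.66°.

48.7°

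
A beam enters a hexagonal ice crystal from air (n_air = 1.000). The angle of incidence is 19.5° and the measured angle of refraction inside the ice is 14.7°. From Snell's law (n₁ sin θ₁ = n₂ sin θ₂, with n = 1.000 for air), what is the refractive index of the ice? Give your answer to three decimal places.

1.315

n = sin θ_i / sin θ_r = sin 19.5° / sin 14.7° = 0.3338 / 0.2538 = 1.3155.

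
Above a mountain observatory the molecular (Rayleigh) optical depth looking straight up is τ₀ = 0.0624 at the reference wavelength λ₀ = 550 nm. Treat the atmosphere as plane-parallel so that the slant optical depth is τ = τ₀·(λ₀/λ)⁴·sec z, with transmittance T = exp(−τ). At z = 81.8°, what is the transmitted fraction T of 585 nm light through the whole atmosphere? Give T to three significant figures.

0.710

sec 81.8° = 7.0112.
τ = 0.0624 × (550/585)⁴ × 7.0112 = 0.0624 × 0.7813 × 7.0112 = 0.3418.
T = exp(−0.3418) = 0.7105.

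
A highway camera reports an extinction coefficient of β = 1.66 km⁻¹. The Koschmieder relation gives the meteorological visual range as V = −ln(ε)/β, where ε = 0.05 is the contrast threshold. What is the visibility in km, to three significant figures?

1.80 km

V = −ln(0.05) / 1.66 = 2.996 / 1.66 = 1.8047 km.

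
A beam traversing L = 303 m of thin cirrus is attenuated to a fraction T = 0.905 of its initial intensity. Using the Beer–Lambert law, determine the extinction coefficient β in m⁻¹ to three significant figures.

Beer–Lambert: T = exp(−βL) ⇒ β = −ln(T)/L = −ln(0.905)/303 = 0.0998/303 = 0.0003294 m⁻¹.

0.000329 m⁻¹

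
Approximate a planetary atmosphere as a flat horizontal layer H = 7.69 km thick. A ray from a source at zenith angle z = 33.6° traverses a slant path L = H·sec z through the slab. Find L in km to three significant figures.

9.23 km

sec z = 1/cos 33.6° = 1.2006.
L = 7.69 × 1.2006 = 9.233 km.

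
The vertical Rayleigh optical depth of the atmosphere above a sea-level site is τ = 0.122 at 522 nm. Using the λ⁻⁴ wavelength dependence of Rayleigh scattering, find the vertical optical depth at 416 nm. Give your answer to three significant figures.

0.302

τ(416 nm) = τ(522 nm) × (522/416)⁴ = 0.122 × (1.2548)⁴ = 0.122 × 2.4792 = 0.3025.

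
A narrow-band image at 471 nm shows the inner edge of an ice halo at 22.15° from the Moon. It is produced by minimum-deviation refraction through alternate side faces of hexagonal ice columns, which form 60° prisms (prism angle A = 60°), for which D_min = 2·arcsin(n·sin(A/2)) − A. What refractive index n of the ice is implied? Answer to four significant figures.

Rearranging: n = sin((D_min + A)/2) / sin(A/2).
(D_min + A)/2 = (22.15° + 60°)/2 = 41.075°.
n = sin 41.075° / sin 30° = 0.6570 / 0.5000 = 1.3141.

1.314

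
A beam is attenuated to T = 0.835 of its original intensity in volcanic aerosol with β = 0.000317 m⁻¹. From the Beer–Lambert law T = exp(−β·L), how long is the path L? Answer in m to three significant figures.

569 m

Beer–Lambert: T = exp(−βL) ⇒ L = −ln(T)/β = −ln(0.835)/0.000317 = 0.1803/0.000317 = 568.8 m.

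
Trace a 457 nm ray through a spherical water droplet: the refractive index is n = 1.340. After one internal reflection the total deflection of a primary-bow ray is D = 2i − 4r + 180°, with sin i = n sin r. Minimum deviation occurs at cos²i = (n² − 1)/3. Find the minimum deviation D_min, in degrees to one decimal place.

cos²i = (1.79560 − 1)/3 = 0.26520; i = arccos(0.51498) = 59.004°.
sin r = sin 59.004°/1.340 = 0.63971; r = 39.770°.
D_min = 2·59.004° − 4·39.770° + 180° = 138.929°.

138.9°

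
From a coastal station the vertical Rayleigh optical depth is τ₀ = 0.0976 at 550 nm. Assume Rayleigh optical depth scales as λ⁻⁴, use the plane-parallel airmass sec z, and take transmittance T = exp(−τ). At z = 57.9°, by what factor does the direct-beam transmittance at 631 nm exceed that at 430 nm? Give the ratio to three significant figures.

Airmass: sec 57.9° = 1.8818.
τ(631 nm) = 0.0976 × (550/631)⁴ × 1.8818 = 0.0976 × 0.5772 × 1.8818 = 0.1060.
τ(430 nm) = 0.0976 × (550/430)⁴ × 1.8818 = 0.0976 × 2.6766 × 1.8818 = 0.4916.
T(631)/T(430) = exp(τ_B − τ_A) = exp(0.3856) = 1.4705.

1.47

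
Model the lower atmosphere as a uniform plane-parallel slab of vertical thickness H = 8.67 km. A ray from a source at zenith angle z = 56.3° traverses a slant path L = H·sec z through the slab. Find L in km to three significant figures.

sec z = 1/cos 56.3° = 1.8023.
L = 8.67 × 1.8023 = 15.626 km.

15.6 km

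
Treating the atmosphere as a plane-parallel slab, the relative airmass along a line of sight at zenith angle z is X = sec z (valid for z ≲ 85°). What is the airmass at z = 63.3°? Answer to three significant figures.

X = sec z = 1/cos 63.3° = 1/0.4493 = 2.2256.

2.23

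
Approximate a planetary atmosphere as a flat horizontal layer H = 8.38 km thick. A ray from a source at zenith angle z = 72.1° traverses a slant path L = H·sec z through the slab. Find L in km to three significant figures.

27.3 km

sec z = 1/cos 72.1° = 3.2535.
L = 8.38 × 3.2535 = 27.265 km.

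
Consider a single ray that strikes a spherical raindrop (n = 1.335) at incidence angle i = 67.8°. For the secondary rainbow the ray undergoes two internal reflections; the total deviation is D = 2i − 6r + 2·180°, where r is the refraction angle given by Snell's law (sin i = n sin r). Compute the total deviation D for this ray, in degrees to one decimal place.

sin r = sin 67.8° / 1.335 = 0.9259/1.335 = 0.6935; r = 43.91°.
D = 2·67.8° − 6·43.91° + 2·180° = 135.60° − 263.46° + 360° = 232.14°.

232.1°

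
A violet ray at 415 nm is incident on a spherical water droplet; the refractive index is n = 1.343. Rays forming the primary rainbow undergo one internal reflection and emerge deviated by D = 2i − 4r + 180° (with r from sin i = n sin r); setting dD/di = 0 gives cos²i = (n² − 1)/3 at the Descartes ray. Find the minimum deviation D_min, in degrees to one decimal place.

cos²i = (1.80365 − 1)/3 = 0.26788; i = arccos(0.51757) = 58.830°.
sin r = sin 58.830°/1.343 = 0.63711; r = 39.577°.
D_min = 2·58.830° − 4·39.577° + 180° = 139.354°.

139.4°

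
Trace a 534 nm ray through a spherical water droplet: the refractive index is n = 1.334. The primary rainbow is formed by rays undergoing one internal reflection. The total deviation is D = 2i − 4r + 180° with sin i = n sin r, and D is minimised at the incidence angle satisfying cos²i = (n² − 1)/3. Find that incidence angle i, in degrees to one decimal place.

59.4°

cos²i = (1.334² − 1)/3 = (1.77956 − 1)/3 = 0.25985.
cos i = 0.50976, so i = 59.352°.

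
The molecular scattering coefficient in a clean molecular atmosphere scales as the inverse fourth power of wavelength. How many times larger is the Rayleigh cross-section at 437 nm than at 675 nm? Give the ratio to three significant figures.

5.69

Rayleigh scattering ∝ λ⁻⁴, so the ratio of coefficients is the inverse fourth power of the wavelength ratio.
σ(437)/σ(675) = (675/437)⁴ = (1.5446)⁴ = 5.692.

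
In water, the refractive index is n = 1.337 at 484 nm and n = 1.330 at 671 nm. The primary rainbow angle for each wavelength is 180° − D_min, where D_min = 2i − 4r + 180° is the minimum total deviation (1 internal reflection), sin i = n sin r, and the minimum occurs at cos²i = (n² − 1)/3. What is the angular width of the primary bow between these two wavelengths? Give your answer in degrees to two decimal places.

1.02°

At 484 nm (n = 1.337): cos²i = 0.26252 → i = 59.178°, r = 39.964°, D_min = 138.500°, rainbow angle = 41.500°.
At 671 nm (n = 1.330): cos²i = 0.25630 → i = 59.585°, r = 40.422°, D_min = 137.484°, rainbow angle = 42.516°.
Angular width = |41.500° − 42.516°| = 1.016°.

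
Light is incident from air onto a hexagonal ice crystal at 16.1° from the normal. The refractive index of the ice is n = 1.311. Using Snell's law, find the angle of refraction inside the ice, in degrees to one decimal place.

12.2°

Snell: sin θ_r = sin θ_i / n = sin 16.1° / 1.311 = 0.2773 / 1.311 = 0.2115.
θ_r = arcsin(0.2115) = 12.21°.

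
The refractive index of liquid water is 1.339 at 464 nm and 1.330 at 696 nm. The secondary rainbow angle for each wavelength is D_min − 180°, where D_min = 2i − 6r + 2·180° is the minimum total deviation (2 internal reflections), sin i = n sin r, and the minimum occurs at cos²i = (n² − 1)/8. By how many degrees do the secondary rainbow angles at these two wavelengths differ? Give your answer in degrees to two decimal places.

2.35°

At 464 nm (n = 1.339): cos²i = 0.09912 → i = 71.650°, r = 45.141°, D_min = 232.451°, rainbow angle = 52.451°.
At 696 nm (n = 1.330): cos²i = 0.09611 → i = 71.940°, r = 45.630°, D_min = 230.101°, rainbow angle = 50.101°.
Angular width = |52.451° − 50.101°| = 2.350°.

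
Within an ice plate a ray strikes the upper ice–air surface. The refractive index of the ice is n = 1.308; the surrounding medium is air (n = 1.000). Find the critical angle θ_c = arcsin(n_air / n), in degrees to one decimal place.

49.9°

sin θ_c = n_air / n = 1.000 / 1.308 = 0.7645.
θ_c = arcsin(0.7645) = 49.86°.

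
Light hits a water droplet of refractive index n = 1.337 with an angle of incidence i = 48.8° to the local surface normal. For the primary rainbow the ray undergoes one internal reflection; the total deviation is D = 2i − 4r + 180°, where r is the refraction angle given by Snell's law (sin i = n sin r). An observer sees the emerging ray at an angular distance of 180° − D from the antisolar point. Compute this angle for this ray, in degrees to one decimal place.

sin r = sin 48.8° / 1.337 = 0.7524/1.337 = 0.5628; r = 34.25°.
D = 2·48.8° − 4·34.25° + 180° = 97.60° − 136.99° + 180° = 140.61°.
Angle from antisolar point = 180° − D = 39.39°.

39.4°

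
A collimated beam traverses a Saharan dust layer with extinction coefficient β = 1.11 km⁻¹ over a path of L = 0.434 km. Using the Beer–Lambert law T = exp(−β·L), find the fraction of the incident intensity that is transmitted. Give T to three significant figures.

τ = β·L = 1.11 × 0.434 = 0.4817.
T = exp(−0.4817) = 0.6177.

0.618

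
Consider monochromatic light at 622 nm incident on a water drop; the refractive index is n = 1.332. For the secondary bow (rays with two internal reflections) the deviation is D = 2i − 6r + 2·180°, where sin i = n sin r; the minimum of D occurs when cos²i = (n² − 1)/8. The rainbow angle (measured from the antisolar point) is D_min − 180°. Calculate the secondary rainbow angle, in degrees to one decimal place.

cos²i = (1.77422 − 1)/8 = 0.09678; i = arccos(0.31109) = 71.875°.
sin r = sin 71.875°/1.332 = 0.71350; r = 45.520°.
D_min = 2·71.875° − 6·45.520° + 360° = 230.628°.
Rainbow angle = D_min − 180° = 50.628°.

50.6°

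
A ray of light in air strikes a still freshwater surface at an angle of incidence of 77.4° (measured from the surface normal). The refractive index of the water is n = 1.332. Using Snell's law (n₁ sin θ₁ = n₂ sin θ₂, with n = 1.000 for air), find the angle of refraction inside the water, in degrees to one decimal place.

47.1°

Snell: sin θ_r = sin θ_i / n = sin 77.4° / 1.332 = 0.9759 / 1.332 = 0.7327.
θ_r = arcsin(0.7327) = 47.11°.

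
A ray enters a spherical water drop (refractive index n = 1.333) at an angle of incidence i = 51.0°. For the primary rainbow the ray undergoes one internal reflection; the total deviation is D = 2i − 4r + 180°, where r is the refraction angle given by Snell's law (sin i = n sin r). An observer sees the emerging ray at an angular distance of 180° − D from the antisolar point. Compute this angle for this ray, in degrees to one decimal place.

sin r = sin 51.0° / 1.333 = 0.7771/1.333 = 0.5830; r = 35.66°.
D = 2·51.0° − 4·35.66° + 180° = 102.00° − 142.65° + 180° = 139.35°.
Angle from antisolar point = 180° − D = 40.65°.

40.6°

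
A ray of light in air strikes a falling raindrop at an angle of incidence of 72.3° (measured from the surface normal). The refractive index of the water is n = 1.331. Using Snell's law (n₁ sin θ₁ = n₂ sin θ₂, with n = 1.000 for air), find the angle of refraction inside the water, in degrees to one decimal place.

45.7°

Snell: sin θ_r = sin θ_i / n = sin 72.3° / 1.331 = 0.9527 / 1.331 = 0.7157.
θ_r = arcsin(0.7157) = 45.70°.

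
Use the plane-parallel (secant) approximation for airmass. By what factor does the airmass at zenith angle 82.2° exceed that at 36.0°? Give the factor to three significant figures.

5.96

X(82.2°)/X(36.0°) = sec 82.2° / sec 36.0° = cos 36.0° / cos 82.2° = 0.8090/0.1357 = 5.9611.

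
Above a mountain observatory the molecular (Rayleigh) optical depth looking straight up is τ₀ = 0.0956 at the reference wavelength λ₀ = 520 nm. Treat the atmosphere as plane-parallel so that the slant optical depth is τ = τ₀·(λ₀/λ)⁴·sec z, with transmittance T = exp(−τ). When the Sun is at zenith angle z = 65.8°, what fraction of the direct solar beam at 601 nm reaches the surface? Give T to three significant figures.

sec 65.8° = 2.4395.
τ = 0.0956 × (520/601)⁴ × 2.4395 = 0.0956 × 0.5604 × 2.4395 = 0.1307.
T = exp(−0.1307) = 0.8775.

0.877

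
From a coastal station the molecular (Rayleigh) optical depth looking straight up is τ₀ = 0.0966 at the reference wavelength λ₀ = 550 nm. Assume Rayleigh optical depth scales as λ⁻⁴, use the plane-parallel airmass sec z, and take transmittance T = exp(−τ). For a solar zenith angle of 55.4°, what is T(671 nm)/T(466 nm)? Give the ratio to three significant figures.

1.29

Airmass: sec 55.4° = 1.7610.
τ(671 nm) = 0.0966 × (550/671)⁴ × 1.7610 = 0.0966 × 0.4514 × 1.7610 = 0.0768.
τ(466 nm) = 0.0966 × (550/466)⁴ × 1.7610 = 0.0966 × 1.9405 × 1.7610 = 0.3301.
T(671)/T(466) = exp(τ_B − τ_A) = exp(0.2533) = 1.2883.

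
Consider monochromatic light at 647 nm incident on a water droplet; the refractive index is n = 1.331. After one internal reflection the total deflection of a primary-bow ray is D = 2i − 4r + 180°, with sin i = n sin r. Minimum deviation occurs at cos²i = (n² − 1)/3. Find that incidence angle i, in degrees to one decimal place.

59.5°

cos²i = (1.331² − 1)/3 = (1.77156 − 1)/3 = 0.25719.
cos i = 0.50714, so i = 59.527°.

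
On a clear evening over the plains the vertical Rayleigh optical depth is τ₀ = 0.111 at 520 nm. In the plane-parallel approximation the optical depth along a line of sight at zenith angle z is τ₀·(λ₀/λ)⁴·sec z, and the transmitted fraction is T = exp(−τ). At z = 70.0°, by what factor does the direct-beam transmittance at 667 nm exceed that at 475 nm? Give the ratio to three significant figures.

1.41

Airmass: sec 70.0° = 2.9238.
τ(667 nm) = 0.111 × (520/667)⁴ × 2.9238 = 0.111 × 0.3694 × 2.9238 = 0.1199.
τ(475 nm) = 0.111 × (520/475)⁴ × 2.9238 = 0.111 × 1.4363 × 2.9238 = 0.4661.
T(667)/T(475) = exp(τ_B − τ_A) = exp(0.3462) = 1.4137.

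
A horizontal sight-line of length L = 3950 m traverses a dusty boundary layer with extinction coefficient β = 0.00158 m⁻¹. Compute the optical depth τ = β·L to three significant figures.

6.24

τ = β·L = 0.00158 × 3950 = 6.2410.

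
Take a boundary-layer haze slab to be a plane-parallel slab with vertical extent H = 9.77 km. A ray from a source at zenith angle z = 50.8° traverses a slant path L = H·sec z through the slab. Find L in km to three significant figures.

sec z = 1/cos 50.8° = 1.5822.
L = 9.77 × 1.5822 = 15.458 km.

15.5 km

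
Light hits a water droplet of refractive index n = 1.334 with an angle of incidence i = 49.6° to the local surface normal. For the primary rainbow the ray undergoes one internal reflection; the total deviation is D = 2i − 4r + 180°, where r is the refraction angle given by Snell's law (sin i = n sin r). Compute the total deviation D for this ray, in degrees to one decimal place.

140.0°

sin r = sin 49.6° / 1.334 = 0.7615/1.334 = 0.5709; r = 34.81°.
D = 2·49.6° − 4·34.81° + 180° = 99.20° − 139.24° + 180° = 139.96°.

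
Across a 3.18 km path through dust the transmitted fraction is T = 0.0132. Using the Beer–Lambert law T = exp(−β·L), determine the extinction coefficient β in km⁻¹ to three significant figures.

1.36 km⁻¹

Beer–Lambert: T = exp(−βL) ⇒ β = −ln(T)/L = −ln(0.0132)/3.18 = 4.3275/3.18 = 1.361 km⁻¹.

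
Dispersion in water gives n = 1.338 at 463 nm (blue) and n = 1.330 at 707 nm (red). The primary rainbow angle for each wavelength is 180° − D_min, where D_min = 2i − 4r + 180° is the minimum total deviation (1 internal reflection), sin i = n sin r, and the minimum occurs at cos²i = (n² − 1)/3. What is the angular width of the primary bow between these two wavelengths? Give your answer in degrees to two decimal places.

At 463 nm (n = 1.338): cos²i = 0.26341 → i = 59.120°, r = 39.899°, D_min = 138.643°, rainbow angle = 41.357°.
At 707 nm (n = 1.330): cos²i = 0.25630 → i = 59.585°, r = 40.422°, D_min = 137.484°, rainbow angle = 42.516°.
Angular width = |41.357° − 42.516°| = 1.160°.

1.16°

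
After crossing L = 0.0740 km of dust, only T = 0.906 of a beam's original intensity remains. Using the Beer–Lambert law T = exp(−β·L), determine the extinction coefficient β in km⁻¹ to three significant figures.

Beer–Lambert: T = exp(−βL) ⇒ β = −ln(T)/L = −ln(0.906)/0.0740 = 0.0987/0.0740 = 1.334 km⁻¹.

1.33 km⁻¹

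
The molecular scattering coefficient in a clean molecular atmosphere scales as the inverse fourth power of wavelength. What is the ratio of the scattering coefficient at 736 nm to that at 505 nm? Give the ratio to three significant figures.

0.222

Rayleigh scattering ∝ λ⁻⁴, so the ratio of coefficients is the inverse fourth power of the wavelength ratio.
σ(736)/σ(505) = (505/736)⁴ = (0.6861)⁴ = 0.2216.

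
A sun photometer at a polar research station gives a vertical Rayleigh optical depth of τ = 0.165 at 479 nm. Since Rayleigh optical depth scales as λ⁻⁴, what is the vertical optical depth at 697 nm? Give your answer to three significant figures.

τ(697 nm) = τ(479 nm) × (479/697)⁴ = 0.165 × (0.6872)⁴ = 0.165 × 0.2231 = 0.0368.

0.0368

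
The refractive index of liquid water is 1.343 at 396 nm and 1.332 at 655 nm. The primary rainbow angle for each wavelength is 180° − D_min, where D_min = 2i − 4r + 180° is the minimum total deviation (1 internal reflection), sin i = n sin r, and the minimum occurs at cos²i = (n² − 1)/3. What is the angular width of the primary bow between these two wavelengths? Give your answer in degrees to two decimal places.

At 396 nm (n = 1.343): cos²i = 0.26788 → i = 58.830°, r = 39.577°, D_min = 139.354°, rainbow angle = 40.646°.
At 655 nm (n = 1.332): cos²i = 0.25807 → i = 59.469°, r = 40.290°, D_min = 137.776°, rainbow angle = 42.224°.
Angular width = |40.646° − 42.224°| = 1.578°.

1.58°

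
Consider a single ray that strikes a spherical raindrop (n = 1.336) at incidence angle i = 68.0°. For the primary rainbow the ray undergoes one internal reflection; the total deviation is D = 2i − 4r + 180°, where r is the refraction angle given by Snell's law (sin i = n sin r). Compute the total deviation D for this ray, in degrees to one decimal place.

sin r = sin 68.0° / 1.336 = 0.9272/1.336 = 0.6940; r = 43.95°.
D = 2·68.0° − 4·43.95° + 180° = 136.00° − 175.79° + 180° = 140.21°.

140.2°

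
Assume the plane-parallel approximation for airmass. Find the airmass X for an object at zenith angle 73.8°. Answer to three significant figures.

3.58

X = sec z = 1/cos 73.8° = 1/0.2790 = 3.5843.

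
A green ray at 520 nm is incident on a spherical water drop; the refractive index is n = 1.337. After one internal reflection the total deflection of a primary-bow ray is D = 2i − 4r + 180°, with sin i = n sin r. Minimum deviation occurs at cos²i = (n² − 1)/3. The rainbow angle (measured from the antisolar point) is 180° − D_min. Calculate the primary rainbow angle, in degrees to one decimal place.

41.5°

cos²i = (1.78757 − 1)/3 = 0.26252; i = arccos(0.51237) = 59.178°.
sin r = sin 59.178°/1.337 = 0.64231; r = 39.964°.
D_min = 2·59.178° − 4·39.964° + 180° = 138.500°.
Rainbow angle = 180° − D_min = 41.500°.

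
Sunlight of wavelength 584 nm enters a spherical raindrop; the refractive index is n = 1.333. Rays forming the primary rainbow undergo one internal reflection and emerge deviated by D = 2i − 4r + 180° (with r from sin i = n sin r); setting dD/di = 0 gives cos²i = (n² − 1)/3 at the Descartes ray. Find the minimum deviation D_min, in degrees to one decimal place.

cos²i = (1.77689 − 1)/3 = 0.25896; i = arccos(0.50888) = 59.410°.
sin r = sin 59.410°/1.333 = 0.64579; r = 40.225°.
D_min = 2·59.410° − 4·40.225° + 180° = 137.922°.

137.9°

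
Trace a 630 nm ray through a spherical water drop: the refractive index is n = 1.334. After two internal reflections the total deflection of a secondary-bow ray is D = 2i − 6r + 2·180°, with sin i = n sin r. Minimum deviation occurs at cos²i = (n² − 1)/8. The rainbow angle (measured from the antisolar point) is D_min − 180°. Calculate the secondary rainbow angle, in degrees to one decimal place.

51.2°

cos²i = (1.77956 − 1)/8 = 0.09744; i = arccos(0.31216) = 71.810°.
sin r = sin 71.810°/1.334 = 0.71217; r = 45.411°.
D_min = 2·71.810° − 6·45.411° + 360° = 231.153°.
Rainbow angle = D_min − 180° = 51.153°.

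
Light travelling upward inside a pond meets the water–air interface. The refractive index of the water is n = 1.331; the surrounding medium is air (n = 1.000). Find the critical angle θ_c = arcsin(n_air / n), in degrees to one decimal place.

sin θ_c = n_air / n = 1.000 / 1.331 = 0.7513.
θ_c = arcsin(0.7513) = 48.70°.

48.7°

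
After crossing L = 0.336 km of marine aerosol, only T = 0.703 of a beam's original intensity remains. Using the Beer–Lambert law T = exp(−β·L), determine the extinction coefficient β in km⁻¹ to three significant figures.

Beer–Lambert: T = exp(−βL) ⇒ β = −ln(T)/L = −ln(0.703)/0.336 = 0.3524/0.336 = 1.049 km⁻¹.

1.05 km⁻¹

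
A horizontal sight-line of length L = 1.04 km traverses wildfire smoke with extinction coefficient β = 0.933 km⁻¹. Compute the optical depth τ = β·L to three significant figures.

0.970

τ = β·L = 0.933 × 1.04 = 0.9703.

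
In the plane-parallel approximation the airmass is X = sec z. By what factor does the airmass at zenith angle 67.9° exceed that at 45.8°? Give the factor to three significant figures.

1.85

X(67.9°)/X(45.8°) = sec 67.9° / sec 45.8° = cos 45.8° / cos 67.9° = 0.6972/0.3762 = 1.8531.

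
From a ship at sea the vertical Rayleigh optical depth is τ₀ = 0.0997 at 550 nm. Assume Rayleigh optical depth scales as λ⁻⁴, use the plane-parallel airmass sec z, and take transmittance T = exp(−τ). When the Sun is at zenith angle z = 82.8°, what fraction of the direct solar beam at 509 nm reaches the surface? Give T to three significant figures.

0.338

sec 82.8° = 7.9787.
τ = 0.0997 × (550/509)⁴ × 7.9787 = 0.0997 × 1.3633 × 7.9787 = 1.0844.
T = exp(−1.0844) = 0.3381.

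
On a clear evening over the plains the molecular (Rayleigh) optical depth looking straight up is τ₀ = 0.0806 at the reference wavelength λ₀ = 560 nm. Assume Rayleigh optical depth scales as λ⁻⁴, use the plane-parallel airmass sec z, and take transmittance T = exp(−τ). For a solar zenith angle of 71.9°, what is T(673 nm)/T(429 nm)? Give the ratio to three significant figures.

Airmass: sec 71.9° = 3.2188.
τ(673 nm) = 0.0806 × (560/673)⁴ × 3.2188 = 0.0806 × 0.4794 × 3.2188 = 0.1244.
τ(429 nm) = 0.0806 × (560/429)⁴ × 3.2188 = 0.0806 × 2.9035 × 3.2188 = 0.7533.
T(673)/T(429) = exp(τ_B − τ_A) = exp(0.6289) = 1.8755.

1.88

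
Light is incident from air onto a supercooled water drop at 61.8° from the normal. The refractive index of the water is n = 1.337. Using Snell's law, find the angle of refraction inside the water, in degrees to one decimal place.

41.2°

Snell: sin θ_r = sin θ_i / n = sin 61.8° / 1.337 = 0.8813 / 1.337 = 0.6592.
θ_r = arcsin(0.6592) = 41.24°.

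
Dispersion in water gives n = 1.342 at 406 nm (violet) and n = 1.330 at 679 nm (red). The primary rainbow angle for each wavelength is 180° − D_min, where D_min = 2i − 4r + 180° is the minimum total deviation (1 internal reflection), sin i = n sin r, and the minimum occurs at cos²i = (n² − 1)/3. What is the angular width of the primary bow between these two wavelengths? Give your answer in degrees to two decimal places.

At 406 nm (n = 1.342): cos²i = 0.26699 → i = 58.888°, r = 39.641°, D_min = 139.213°, rainbow angle = 40.787°.
At 679 nm (n = 1.330): cos²i = 0.25630 → i = 59.585°, r = 40.422°, D_min = 137.484°, rainbow angle = 42.516°.
Angular width = |40.787° − 42.516°| = 1.729°.

1.73°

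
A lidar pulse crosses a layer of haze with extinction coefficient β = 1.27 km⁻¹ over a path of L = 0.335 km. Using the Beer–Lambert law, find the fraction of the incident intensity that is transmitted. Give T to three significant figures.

0.653

τ = β·L = 1.27 × 0.335 = 0.4255.
T = exp(−0.4255) = 0.6535.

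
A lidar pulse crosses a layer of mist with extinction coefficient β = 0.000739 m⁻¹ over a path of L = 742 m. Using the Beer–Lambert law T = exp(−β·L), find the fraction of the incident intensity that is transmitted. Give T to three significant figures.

0.578

τ = β·L = 0.000739 × 742 = 0.5483.
T = exp(−0.5483) = 0.5779.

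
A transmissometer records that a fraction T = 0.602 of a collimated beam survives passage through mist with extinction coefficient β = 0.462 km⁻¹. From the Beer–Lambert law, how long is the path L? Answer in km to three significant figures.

Beer–Lambert: T = exp(−βL) ⇒ L = −ln(T)/β = −ln(0.602)/0.462 = 0.5075/0.462 = 1.098 km.

1.10 km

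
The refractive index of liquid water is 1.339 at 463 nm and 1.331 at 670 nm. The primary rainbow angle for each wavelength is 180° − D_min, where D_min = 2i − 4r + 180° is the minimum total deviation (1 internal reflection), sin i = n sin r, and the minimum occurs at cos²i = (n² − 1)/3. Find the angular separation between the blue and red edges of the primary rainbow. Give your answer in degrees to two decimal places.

1.16°

At 463 nm (n = 1.339): cos²i = 0.26431 → i = 59.062°, r = 39.834°, D_min = 138.786°, rainbow angle = 41.214°.
At 670 nm (n = 1.331): cos²i = 0.25719 → i = 59.527°, r = 40.356°, D_min = 137.630°, rainbow angle = 42.370°.
Angular width = |41.214° − 42.370°| = 1.156°.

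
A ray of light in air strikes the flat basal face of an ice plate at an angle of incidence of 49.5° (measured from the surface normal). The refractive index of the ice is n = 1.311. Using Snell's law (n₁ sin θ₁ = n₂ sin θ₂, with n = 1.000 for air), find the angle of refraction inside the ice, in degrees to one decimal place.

35.5°

Snell: sin θ_r = sin θ_i / n = sin 49.5° / 1.311 = 0.7604 / 1.311 = 0.5800.
θ_r = arcsin(0.5800) = 35.45°.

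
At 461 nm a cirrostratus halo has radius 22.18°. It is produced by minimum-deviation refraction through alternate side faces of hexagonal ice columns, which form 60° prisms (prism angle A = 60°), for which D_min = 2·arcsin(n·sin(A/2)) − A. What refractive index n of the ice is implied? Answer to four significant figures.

1.314

Rearranging: n = sin((D_min + A)/2) / sin(A/2).
(D_min + A)/2 = (22.18° + 60°)/2 = 41.090°.
n = sin 41.090° / sin 30° = 0.6572 / 0.5000 = 1.3145.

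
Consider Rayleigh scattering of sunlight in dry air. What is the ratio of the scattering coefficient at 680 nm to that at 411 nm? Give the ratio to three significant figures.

0.133

Rayleigh scattering ∝ λ⁻⁴, so the ratio of coefficients is the inverse fourth power of the wavelength ratio.
σ(680)/σ(411) = (411/680)⁴ = (0.6044)⁴ = 0.1335.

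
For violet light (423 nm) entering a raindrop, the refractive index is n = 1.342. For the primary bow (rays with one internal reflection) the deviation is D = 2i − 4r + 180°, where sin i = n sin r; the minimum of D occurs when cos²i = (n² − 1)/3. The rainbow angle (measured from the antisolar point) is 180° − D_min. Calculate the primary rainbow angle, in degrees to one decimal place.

cos²i = (1.80096 − 1)/3 = 0.26699; i = arccos(0.51671) = 58.888°.
sin r = sin 58.888°/1.342 = 0.63797; r = 39.641°.
D_min = 2·58.888° − 4·39.641° + 180° = 139.213°.
Rainbow angle = 180° − D_min = 40.787°.

40.8°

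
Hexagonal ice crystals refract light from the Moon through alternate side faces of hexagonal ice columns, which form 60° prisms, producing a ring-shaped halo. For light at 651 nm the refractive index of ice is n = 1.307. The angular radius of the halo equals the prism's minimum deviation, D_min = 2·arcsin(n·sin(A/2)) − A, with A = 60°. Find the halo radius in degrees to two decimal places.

21.61°

n·sin(A/2) = 1.307 × sin 30° = 1.307 × 0.5000 = 0.6535.
D_min = 2·arcsin(0.6535) − 60° = 2 × 40.806° − 60° = 21.612°.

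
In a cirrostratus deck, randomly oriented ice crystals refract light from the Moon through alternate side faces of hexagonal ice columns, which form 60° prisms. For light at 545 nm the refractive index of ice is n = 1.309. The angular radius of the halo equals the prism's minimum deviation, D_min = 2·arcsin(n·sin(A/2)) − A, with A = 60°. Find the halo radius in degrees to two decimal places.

21.76°

n·sin(A/2) = 1.309 × sin 30° = 1.309 × 0.5000 = 0.6545.
D_min = 2·arcsin(0.6545) − 60° = 2 × 40.882° − 60° = 21.763°.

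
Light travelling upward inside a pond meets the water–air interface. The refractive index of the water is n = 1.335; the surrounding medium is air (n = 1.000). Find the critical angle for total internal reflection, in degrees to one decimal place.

sin θ_c = n_air / n = 1.000 / 1.335 = 0.7491.
θ_c = arcsin(0.7491) = 48.51°.

48.5°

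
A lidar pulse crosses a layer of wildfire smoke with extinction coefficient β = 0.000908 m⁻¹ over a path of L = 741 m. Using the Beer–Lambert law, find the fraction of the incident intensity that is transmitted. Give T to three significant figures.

0.510

τ = β·L = 0.000908 × 741 = 0.6728.
T = exp(−0.6728) = 0.5103.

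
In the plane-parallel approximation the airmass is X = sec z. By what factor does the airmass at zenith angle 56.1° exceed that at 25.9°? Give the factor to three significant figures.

X(56.1°)/X(25.9°) = sec 56.1° / sec 25.9° = cos 25.9° / cos 56.1° = 0.8996/0.5577 = 1.6128.

1.61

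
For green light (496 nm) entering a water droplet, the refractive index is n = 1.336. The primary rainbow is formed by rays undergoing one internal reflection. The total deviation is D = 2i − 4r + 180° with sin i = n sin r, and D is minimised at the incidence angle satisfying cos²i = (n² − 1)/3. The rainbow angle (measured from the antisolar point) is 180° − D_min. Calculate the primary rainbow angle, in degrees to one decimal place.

cos²i = (1.78490 − 1)/3 = 0.26163; i = arccos(0.51150) = 59.236°.
sin r = sin 59.236°/1.336 = 0.64318; r = 40.029°.
D_min = 2·59.236° − 4·40.029° + 180° = 138.356°.
Rainbow angle = 180° − D_min = 41.644°.

41.6°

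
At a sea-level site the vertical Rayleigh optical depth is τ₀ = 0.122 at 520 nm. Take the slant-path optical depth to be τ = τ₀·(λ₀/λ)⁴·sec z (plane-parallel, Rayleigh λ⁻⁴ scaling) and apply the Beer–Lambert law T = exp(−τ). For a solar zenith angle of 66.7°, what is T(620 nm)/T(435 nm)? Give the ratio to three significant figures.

1.61

Airmass: sec 66.7° = 2.5282.
τ(620 nm) = 0.122 × (520/620)⁴ × 2.5282 = 0.122 × 0.4948 × 2.5282 = 0.1526.
τ(435 nm) = 0.122 × (520/435)⁴ × 2.5282 = 0.122 × 2.0420 × 2.5282 = 0.6298.
T(620)/T(435) = exp(τ_B − τ_A) = exp(0.4772) = 1.6116.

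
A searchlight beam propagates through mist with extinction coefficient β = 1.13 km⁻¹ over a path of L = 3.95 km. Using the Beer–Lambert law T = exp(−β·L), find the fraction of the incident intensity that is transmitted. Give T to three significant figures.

τ = β·L = 1.13 × 3.95 = 4.4635.
T = exp(−4.4635) = 0.0115.

0.0115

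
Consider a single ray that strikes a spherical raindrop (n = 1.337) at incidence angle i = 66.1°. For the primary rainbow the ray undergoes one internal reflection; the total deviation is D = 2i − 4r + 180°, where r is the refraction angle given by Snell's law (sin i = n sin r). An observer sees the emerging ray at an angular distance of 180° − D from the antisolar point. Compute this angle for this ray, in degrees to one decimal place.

40.4°

sin r = sin 66.1° / 1.337 = 0.9143/1.337 = 0.6838; r = 43.14°.
D = 2·66.1° − 4·43.14° + 180° = 132.20° − 172.57° + 180° = 139.63°.
Angle from antisolar point = 180° − D = 40.37°.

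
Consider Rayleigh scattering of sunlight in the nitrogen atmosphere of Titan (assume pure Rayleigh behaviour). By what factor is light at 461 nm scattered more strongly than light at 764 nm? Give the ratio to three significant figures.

Rayleigh scattering ∝ λ⁻⁴, so the ratio of coefficients is the inverse fourth power of the wavelength ratio.
σ(461)/σ(764) = (764/461)⁴ = (1.6573)⁴ = 7.543.

7.54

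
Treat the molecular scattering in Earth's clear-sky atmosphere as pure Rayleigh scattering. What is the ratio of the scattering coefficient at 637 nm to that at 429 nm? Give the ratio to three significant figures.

Rayleigh scattering ∝ λ⁻⁴, so the ratio of coefficients is the inverse fourth power of the wavelength ratio.
σ(637)/σ(429) = (429/637)⁴ = (0.6735)⁴ = 0.2057.

0.206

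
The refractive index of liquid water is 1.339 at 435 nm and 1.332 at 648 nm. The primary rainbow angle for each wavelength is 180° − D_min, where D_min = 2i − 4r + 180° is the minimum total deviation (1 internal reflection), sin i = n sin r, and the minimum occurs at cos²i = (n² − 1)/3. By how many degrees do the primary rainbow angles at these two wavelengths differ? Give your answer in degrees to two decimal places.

1.01°

At 435 nm (n = 1.339): cos²i = 0.26431 → i = 59.062°, r = 39.834°, D_min = 138.786°, rainbow angle = 41.214°.
At 648 nm (n = 1.332): cos²i = 0.25807 → i = 59.469°, r = 40.290°, D_min = 137.776°, rainbow angle = 42.224°.
Angular width = |41.214° − 42.224°| = 1.010°.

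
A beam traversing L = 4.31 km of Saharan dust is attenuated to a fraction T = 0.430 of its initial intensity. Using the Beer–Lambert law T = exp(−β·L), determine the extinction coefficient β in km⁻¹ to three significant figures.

Beer–Lambert: T = exp(−βL) ⇒ β = −ln(T)/L = −ln(0.430)/4.31 = 0.8440/4.31 = 0.1958 km⁻¹.

0.196 km⁻¹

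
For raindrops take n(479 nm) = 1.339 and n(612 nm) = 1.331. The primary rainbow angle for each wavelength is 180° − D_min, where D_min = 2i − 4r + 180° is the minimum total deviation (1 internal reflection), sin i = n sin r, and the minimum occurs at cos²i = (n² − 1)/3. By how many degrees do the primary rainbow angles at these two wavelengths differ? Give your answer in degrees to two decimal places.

1.16°

At 479 nm (n = 1.339): cos²i = 0.26431 → i = 59.062°, r = 39.834°, D_min = 138.786°, rainbow angle = 41.214°.
At 612 nm (n = 1.331): cos²i = 0.25719 → i = 59.527°, r = 40.356°, D_min = 137.630°, rainbow angle = 42.370°.
Angular width = |41.214° − 42.370°| = 1.156°.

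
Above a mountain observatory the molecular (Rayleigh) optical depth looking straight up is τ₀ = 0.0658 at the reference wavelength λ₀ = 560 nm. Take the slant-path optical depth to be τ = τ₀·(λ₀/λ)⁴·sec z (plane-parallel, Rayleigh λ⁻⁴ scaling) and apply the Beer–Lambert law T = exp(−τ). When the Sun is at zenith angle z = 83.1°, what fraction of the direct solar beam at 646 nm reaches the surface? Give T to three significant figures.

0.734

sec 83.1° = 8.3238.
τ = 0.0658 × (560/646)⁴ × 8.3238 = 0.0658 × 0.5647 × 8.3238 = 0.3093.
T = exp(−0.3093) = 0.7340.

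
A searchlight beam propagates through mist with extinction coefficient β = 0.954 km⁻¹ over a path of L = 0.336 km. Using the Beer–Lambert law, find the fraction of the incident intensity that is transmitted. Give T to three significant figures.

0.726

τ = β·L = 0.954 × 0.336 = 0.3205.
T = exp(−0.3205) = 0.7258.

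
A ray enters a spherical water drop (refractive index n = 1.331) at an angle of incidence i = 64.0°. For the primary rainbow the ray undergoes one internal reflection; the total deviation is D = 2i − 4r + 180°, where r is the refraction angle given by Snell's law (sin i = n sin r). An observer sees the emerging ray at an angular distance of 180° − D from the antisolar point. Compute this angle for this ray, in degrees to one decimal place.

41.9°

sin r = sin 64.0° / 1.331 = 0.8988/1.331 = 0.6753; r = 42.48°.
D = 2·64.0° − 4·42.48° + 180° = 128.00° − 169.90° + 180° = 138.10°.
Angle from antisolar point = 180° − D = 41.90°.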